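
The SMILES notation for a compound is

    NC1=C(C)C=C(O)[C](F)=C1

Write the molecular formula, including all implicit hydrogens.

C7H8FNO

Walk through each heavy atom and fill implicit hydrogens from standard valence (C 4, N 3, O 2, S 2, halogen 1):
  atom 1: N, bond orders sum to 1 (valence 3) → 2 H
  atom 2: C, bond orders sum to 4 (valence 4) → 0 H
  atom 3: C, bond orders sum to 4 (valence 4) → 0 H
  atom 4: C, bond orders sum to 1 (valence 4) → 3 H
  atom 5: C, bond orders sum to 3 (valence 4) → 1 H
  atom 6: C, bond orders sum to 4 (valence 4) → 0 H
  atom 7: O, bond orders sum to 1 (valence 2) → 1 H
  atom 8: C with explicit H count 0
  atom 9: F (halogen, monovalent) → 0 H
  atom 10: C, bond orders sum to 3 (valence 4) → 1 H
Totals → C:7, H:8, F:1, N:1, O:1.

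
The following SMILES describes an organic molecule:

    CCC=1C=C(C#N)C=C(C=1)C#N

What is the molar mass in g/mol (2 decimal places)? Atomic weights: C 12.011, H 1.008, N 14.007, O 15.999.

156.19 g/mol

First, the molecular formula is C10H8N2 (counting implicit H from valence).
  C: 10 × 12.011 = 120.110
  H: 8 × 1.008 = 8.064
  N: 2 × 14.007 = 28.014
Sum: 10×12.011 + 8×1.008 + 2×14.007 = 156.188 → 156.19 g/mol.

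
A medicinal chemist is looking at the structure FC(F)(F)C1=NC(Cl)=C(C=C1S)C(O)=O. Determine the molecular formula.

Walk through each heavy atom and fill implicit hydrogens from standard valence (C 4, N 3, O 2, S 2, halogen 1):
  atom 1: F (halogen, monovalent) → 0 H
  atom 2: C, bond orders sum to 4 (valence 4) → 0 H
  atom 3: F (halogen, monovalent) → 0 H
  atom 4: F (halogen, monovalent) → 0 H
  atom 5: C, bond orders sum to 4 (valence 4) → 0 H
  atom 6: N, bond orders sum to 3 (valence 3) → 0 H
  atom 7: C, bond orders sum to 4 (valence 4) → 0 H
  atom 8: Cl (halogen, monovalent) → 0 H
  atom 9: C, bond orders sum to 4 (valence 4) → 0 H
  atom 10: C, bond orders sum to 3 (valence 4) → 1 H
  atom 11: C, bond orders sum to 4 (valence 4) → 0 H
  atom 12: S, bond orders sum to 1 (valence 2) → 1 H
  atom 13: C, bond orders sum to 4 (valence 4) → 0 H
  atom 14: O, bond orders sum to 1 (valence 2) → 1 H
  atom 15: O, bond orders sum to 2 (valence 2) → 0 H
Totals → C:7, H:3, Cl:1, F:3, N:1, O:2, S:1.

C7H3ClF3NO2S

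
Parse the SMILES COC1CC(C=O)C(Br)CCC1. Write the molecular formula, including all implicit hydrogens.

C9H15BrO2

Walk through each heavy atom and fill implicit hydrogens from standard valence (C 4, N 3, O 2, S 2, halogen 1):
  atom 1: C, bond orders sum to 1 (valence 4) → 3 H
  atom 2: O, bond orders sum to 2 (valence 2) → 0 H
  atom 3: C, bond orders sum to 3 (valence 4) → 1 H
  atom 4: C, bond orders sum to 2 (valence 4) → 2 H
  atom 5: C, bond orders sum to 3 (valence 4) → 1 H
  atom 6: C, bond orders sum to 3 (valence 4) → 1 H
  atom 7: O, bond orders sum to 2 (valence 2) → 0 H
  atom 8: C, bond orders sum to 3 (valence 4) → 1 H
  atom 9: Br (halogen, monovalent) → 0 H
  atom 10: C, bond orders sum to 2 (valence 4) → 2 H
  atom 11: C, bond orders sum to 2 (valence 4) → 2 H
  atom 12: C, bond orders sum to 2 (valence 4) → 2 H
Totals → C:9, H:15, Br:1, O:2.
In Hill order: C9H15BrO2.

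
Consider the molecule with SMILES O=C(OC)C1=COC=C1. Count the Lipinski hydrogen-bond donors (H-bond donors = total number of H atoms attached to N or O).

0

Donors: find every N or O and count the H atoms it carries.
  atom 1 (O): bond orders sum to 2 → 0 H
  atom 3 (O): bond orders sum to 2 → 0 H
  atom 7 (O): bond orders sum to 2 → 0 H
Lipinski HBD = 0.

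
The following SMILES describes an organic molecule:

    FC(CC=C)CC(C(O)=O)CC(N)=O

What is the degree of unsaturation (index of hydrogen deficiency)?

Molecular formula: C9H14FNO3.
DoU = (2C + 2 + N − H − X) / 2, where X is the halogen count and O/S are ignored.
    = (2·9 + 2 + 1 − 14 − 1) / 2 = 6 / 2 = 3.

3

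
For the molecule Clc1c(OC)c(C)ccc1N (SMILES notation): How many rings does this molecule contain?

In SMILES, each pair of matching ring-closure digits denotes one ring-closing bond; the number of such bonds equals the number of independent rings.
Ring-closure bonds here: 1.

1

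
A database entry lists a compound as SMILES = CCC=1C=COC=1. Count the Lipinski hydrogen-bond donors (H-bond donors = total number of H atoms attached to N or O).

0

Donors: find every N or O and count the H atoms it carries.
  atom 6 (O): bond orders sum to 2 → 0 H
Lipinski HBD = 0.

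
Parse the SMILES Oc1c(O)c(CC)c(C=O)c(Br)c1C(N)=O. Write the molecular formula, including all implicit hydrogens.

C10H10BrNO4

Walk through each heavy atom and fill implicit hydrogens from standard valence (C 4, N 3, O 2, S 2, halogen 1); for lowercase aromatic atoms, an aromatic c carries 1 H when it has two neighbours and 0 H with three, and aromatic n carries 0 H:
  atom 1: O, bond orders sum to 1 (valence 2) → 1 H
  atom 2: aromatic c, 3 neighbours → 0 H
  atom 3: aromatic c, 3 neighbours → 0 H
  atom 4: O, bond orders sum to 1 (valence 2) → 1 H
  atom 5: aromatic c, 3 neighbours → 0 H
  atom 6: C, bond orders sum to 2 (valence 4) → 2 H
  atom 7: C, bond orders sum to 1 (valence 4) → 3 H
  atom 8: aromatic c, 3 neighbours → 0 H
  atom 9: C, bond orders sum to 3 (valence 4) → 1 H
  atom 10: O, bond orders sum to 2 (valence 2) → 0 H
  atom 11: aromatic c, 3 neighbours → 0 H
  atom 12: Br (halogen, monovalent) → 0 H
  atom 13: aromatic c, 3 neighbours → 0 H
  atom 14: C, bond orders sum to 4 (valence 4) → 0 H
  atom 15: N, bond orders sum to 1 (valence 3) → 2 H
  atom 16: O, bond orders sum to 2 (valence 2) → 0 H
Totals → C:10, H:10, Br:1, N:1, O:4.
In Hill order: C10H10BrNO4.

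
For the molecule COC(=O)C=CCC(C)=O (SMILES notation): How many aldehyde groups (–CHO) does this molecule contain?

Scan the SMILES for the aldehyde motif — none present.
Groups that are present: 1 alkene, 1 ester, 1 ketone.

0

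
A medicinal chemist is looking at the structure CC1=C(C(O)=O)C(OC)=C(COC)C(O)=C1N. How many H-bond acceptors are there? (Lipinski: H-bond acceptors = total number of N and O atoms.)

6

N atoms: 1; O atoms: 5.
Lipinski HBA = 1 + 5 = 6.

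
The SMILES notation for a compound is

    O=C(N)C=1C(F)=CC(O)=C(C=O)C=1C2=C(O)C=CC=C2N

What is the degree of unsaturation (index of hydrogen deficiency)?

Molecular formula: C14H11FN2O4.
DoU = (2C + 2 + N − H − X) / 2, where X is the halogen count and O/S are ignored.
    = (2·14 + 2 + 2 − 11 − 1) / 2 = 20 / 2 = 10.

10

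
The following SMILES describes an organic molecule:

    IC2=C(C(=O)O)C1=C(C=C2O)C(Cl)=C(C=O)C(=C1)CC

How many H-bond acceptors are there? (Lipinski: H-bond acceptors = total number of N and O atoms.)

N atoms: 0; O atoms: 4.
Lipinski HBA = 0 + 4 = 4.

4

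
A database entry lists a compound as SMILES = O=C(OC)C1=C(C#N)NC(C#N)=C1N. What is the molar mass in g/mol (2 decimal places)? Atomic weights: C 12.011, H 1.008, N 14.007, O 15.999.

First, the molecular formula is C8H6N4O2 (counting implicit H from valence).
  C: 8 × 12.011 = 96.088
  H: 6 × 1.008 = 6.048
  N: 4 × 14.007 = 56.028
  O: 2 × 15.999 = 31.998
Sum: 8×12.011 + 6×1.008 + 4×14.007 + 2×15.999 = 190.162 → 190.16 g/mol.

190.16 g/mol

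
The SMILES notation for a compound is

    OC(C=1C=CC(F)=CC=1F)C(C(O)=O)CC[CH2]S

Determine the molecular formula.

Walk through each heavy atom and fill implicit hydrogens from standard valence (C 4, N 3, O 2, S 2, halogen 1):
  atom 1: O, bond orders sum to 1 (valence 2) → 1 H
  atom 2: C, bond orders sum to 3 (valence 4) → 1 H
  atom 3: C, bond orders sum to 4 (valence 4) → 0 H
  atom 4: C, bond orders sum to 3 (valence 4) → 1 H
  atom 5: C, bond orders sum to 3 (valence 4) → 1 H
  atom 6: C, bond orders sum to 4 (valence 4) → 0 H
  atom 7: F (halogen, monovalent) → 0 H
  atom 8: C, bond orders sum to 3 (valence 4) → 1 H
  atom 9: C, bond orders sum to 4 (valence 4) → 0 H
  atom 10: F (halogen, monovalent) → 0 H
  atom 11: C, bond orders sum to 3 (valence 4) → 1 H
  atom 12: C, bond orders sum to 4 (valence 4) → 0 H
  atom 13: O, bond orders sum to 1 (valence 2) → 1 H
  atom 14: O, bond orders sum to 2 (valence 2) → 0 H
  atom 15: C, bond orders sum to 2 (valence 4) → 2 H
  atom 16: C, bond orders sum to 2 (valence 4) → 2 H
  atom 17: C with explicit H count 2
  atom 18: S, bond orders sum to 1 (valence 2) → 1 H
Totals → C:12, H:14, F:2, O:3, S:1.

C12H14F2O3S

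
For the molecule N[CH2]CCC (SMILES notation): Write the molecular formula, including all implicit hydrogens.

C4H11N

Walk through each heavy atom and fill implicit hydrogens from standard valence (C 4, N 3, O 2, S 2, halogen 1):
  atom 1: N, bond orders sum to 1 (valence 3) → 2 H
  atom 2: C with explicit H count 2
  atom 3: C, bond orders sum to 2 (valence 4) → 2 H
  atom 4: C, bond orders sum to 2 (valence 4) → 2 H
  atom 5: C, bond orders sum to 1 (valence 4) → 3 H
Totals → C:4, H:11, N:1.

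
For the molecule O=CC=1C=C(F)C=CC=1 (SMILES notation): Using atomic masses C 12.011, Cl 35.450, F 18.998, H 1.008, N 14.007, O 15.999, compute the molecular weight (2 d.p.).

First, the molecular formula is C7H5FO (counting implicit H from valence).
  C: 7 × 12.011 = 84.077
  F: 1 × 18.998 = 18.998
  H: 5 × 1.008 = 5.040
  O: 1 × 15.999 = 15.999
Sum: 7×12.011 + 1×18.998 + 5×1.008 + 1×15.999 = 124.114 → 124.11 g/mol.

124.11 g/mol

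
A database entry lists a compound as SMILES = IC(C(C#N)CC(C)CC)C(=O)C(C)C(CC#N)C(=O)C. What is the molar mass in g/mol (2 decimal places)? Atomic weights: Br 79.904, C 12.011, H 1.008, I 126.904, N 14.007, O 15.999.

First, the molecular formula is C16H23IN2O2 (counting implicit H from valence).
  C: 16 × 12.011 = 192.176
  H: 23 × 1.008 = 23.184
  I: 1 × 126.904 = 126.904
  N: 2 × 14.007 = 28.014
  O: 2 × 15.999 = 31.998
Sum: 16×12.011 + 23×1.008 + 1×126.904 + 2×14.007 + 2×15.999 = 402.276 → 402.28 g/mol.

402.28 g/mol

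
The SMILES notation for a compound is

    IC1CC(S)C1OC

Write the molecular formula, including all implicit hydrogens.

C5H9IOS

Walk through each heavy atom and fill implicit hydrogens from standard valence (C 4, N 3, O 2, S 2, halogen 1):
  atom 1: I (halogen, monovalent) → 0 H
  atom 2: C, bond orders sum to 3 (valence 4) → 1 H
  atom 3: C, bond orders sum to 2 (valence 4) → 2 H
  atom 4: C, bond orders sum to 3 (valence 4) → 1 H
  atom 5: S, bond orders sum to 1 (valence 2) → 1 H
  atom 6: C, bond orders sum to 3 (valence 4) → 1 H
  atom 7: O, bond orders sum to 2 (valence 2) → 0 H
  atom 8: C, bond orders sum to 1 (valence 4) → 3 H
Totals → C:5, H:9, I:1, O:1, S:1.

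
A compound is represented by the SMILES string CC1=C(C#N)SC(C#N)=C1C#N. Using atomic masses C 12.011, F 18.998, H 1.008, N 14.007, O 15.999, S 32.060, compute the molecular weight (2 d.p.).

173.19 g/mol

First, the molecular formula is C8H3N3S (counting implicit H from valence).
  C: 8 × 12.011 = 96.088
  H: 3 × 1.008 = 3.024
  N: 3 × 14.007 = 42.021
  S: 1 × 32.060 = 32.060
Sum: 8×12.011 + 3×1.008 + 3×14.007 + 1×32.060 = 173.193 → 173.19 g/mol.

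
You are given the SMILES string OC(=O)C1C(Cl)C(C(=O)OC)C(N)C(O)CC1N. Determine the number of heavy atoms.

18

Every atom symbol written in the SMILES (organic subset) is one heavy atom; implicit H are not written.
Heavy atoms by element → C:10, Cl:1, N:2, O:5.
Total: 18.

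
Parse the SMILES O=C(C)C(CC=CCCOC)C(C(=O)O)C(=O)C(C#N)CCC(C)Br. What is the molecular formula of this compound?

Walk through each heavy atom and fill implicit hydrogens from standard valence (C 4, N 3, O 2, S 2, halogen 1):
  atom 1: O, bond orders sum to 2 (valence 2) → 0 H
  atom 2: C, bond orders sum to 4 (valence 4) → 0 H
  atom 3: C, bond orders sum to 1 (valence 4) → 3 H
  atom 4: C, bond orders sum to 3 (valence 4) → 1 H
  atom 5: C, bond orders sum to 2 (valence 4) → 2 H
  atom 6: C, bond orders sum to 3 (valence 4) → 1 H
  atom 7: C, bond orders sum to 3 (valence 4) → 1 H
  atom 8: C, bond orders sum to 2 (valence 4) → 2 H
  atom 9: C, bond orders sum to 2 (valence 4) → 2 H
  atom 10: O, bond orders sum to 2 (valence 2) → 0 H
  atom 11: C, bond orders sum to 1 (valence 4) → 3 H
  atom 12: C, bond orders sum to 3 (valence 4) → 1 H
  atom 13: C, bond orders sum to 4 (valence 4) → 0 H
  atom 14: O, bond orders sum to 2 (valence 2) → 0 H
  atom 15: O, bond orders sum to 1 (valence 2) → 1 H
  atom 16: C, bond orders sum to 4 (valence 4) → 0 H
  atom 17: O, bond orders sum to 2 (valence 2) → 0 H
  atom 18: C, bond orders sum to 3 (valence 4) → 1 H
  atom 19: C, bond orders sum to 4 (valence 4) → 0 H
  atom 20: N, bond orders sum to 3 (valence 3) → 0 H
  atom 21: C, bond orders sum to 2 (valence 4) → 2 H
  atom 22: C, bond orders sum to 2 (valence 4) → 2 H
  atom 23: C, bond orders sum to 3 (valence 4) → 1 H
  atom 24: C, bond orders sum to 1 (valence 4) → 3 H
  atom 25: Br (halogen, monovalent) → 0 H
Totals → C:18, H:26, Br:1, N:1, O:5.
In Hill order: C18H26BrNO5.

C18H26BrNO5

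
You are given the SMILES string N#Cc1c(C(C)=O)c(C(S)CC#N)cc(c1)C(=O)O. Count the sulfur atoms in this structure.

Scan the SMILES for S atoms (remember two-letter symbols like Cl and Br are single atoms).
Sulfur count: 1.

1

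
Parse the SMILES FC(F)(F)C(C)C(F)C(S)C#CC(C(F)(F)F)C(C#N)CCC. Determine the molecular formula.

Walk through each heavy atom and fill implicit hydrogens from standard valence (C 4, N 3, O 2, S 2, halogen 1):
  atom 1: F (halogen, monovalent) → 0 H
  atom 2: C, bond orders sum to 4 (valence 4) → 0 H
  atom 3: F (halogen, monovalent) → 0 H
  atom 4: F (halogen, monovalent) → 0 H
  atom 5: C, bond orders sum to 3 (valence 4) → 1 H
  atom 6: C, bond orders sum to 1 (valence 4) → 3 H
  atom 7: C, bond orders sum to 3 (valence 4) → 1 H
  atom 8: F (halogen, monovalent) → 0 H
  atom 9: C, bond orders sum to 3 (valence 4) → 1 H
  atom 10: S, bond orders sum to 1 (valence 2) → 1 H
  atom 11: C, bond orders sum to 4 (valence 4) → 0 H
  atom 12: C, bond orders sum to 4 (valence 4) → 0 H
  atom 13: C, bond orders sum to 3 (valence 4) → 1 H
  atom 14: C, bond orders sum to 4 (valence 4) → 0 H
  atom 15: F (halogen, monovalent) → 0 H
  atom 16: F (halogen, monovalent) → 0 H
  atom 17: F (halogen, monovalent) → 0 H
  atom 18: C, bond orders sum to 3 (valence 4) → 1 H
  atom 19: C, bond orders sum to 4 (valence 4) → 0 H
  atom 20: N, bond orders sum to 3 (valence 3) → 0 H
  atom 21: C, bond orders sum to 2 (valence 4) → 2 H
  atom 22: C, bond orders sum to 2 (valence 4) → 2 H
  atom 23: C, bond orders sum to 1 (valence 4) → 3 H
Totals → C:14, H:16, F:7, N:1, S:1.
In Hill order: C14H16F7NS.

C14H16F7NS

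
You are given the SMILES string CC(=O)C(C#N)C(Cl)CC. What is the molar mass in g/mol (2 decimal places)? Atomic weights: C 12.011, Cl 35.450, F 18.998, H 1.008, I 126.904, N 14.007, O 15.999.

First, the molecular formula is C7H10ClNO (counting implicit H from valence).
  C: 7 × 12.011 = 84.077
  Cl: 1 × 35.450 = 35.450
  H: 10 × 1.008 = 10.080
  N: 1 × 14.007 = 14.007
  O: 1 × 15.999 = 15.999
Sum: 7×12.011 + 1×35.450 + 10×1.008 + 1×14.007 + 1×15.999 = 159.613 → 159.61 g/mol.

159.61 g/mol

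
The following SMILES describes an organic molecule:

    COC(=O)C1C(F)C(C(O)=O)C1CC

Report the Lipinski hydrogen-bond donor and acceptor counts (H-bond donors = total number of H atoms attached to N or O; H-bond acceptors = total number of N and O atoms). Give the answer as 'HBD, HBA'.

1, 4

Donors: find every N or O and count the H atoms it carries.
  atom 2 (O): bond orders sum to 2 → 0 H
  atom 4 (O): bond orders sum to 2 → 0 H
  atom 10 (O): bond orders sum to 1 → 1 H
  atom 11 (O): bond orders sum to 2 → 0 H
Lipinski HBD = 1.
Acceptors: N atoms = 0, O atoms = 4 → HBA = 4.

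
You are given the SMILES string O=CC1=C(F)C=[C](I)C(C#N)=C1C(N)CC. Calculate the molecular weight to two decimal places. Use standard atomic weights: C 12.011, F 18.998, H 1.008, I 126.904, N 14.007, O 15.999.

First, the molecular formula is C11H10FIN2O (counting implicit H from valence).
  C: 11 × 12.011 = 132.121
  F: 1 × 18.998 = 18.998
  H: 10 × 1.008 = 10.080
  I: 1 × 126.904 = 126.904
  N: 2 × 14.007 = 28.014
  O: 1 × 15.999 = 15.999
Sum: 11×12.011 + 1×18.998 + 10×1.008 + 1×126.904 + 2×14.007 + 1×15.999 = 332.116 → 332.12 g/mol.

332.12 g/mol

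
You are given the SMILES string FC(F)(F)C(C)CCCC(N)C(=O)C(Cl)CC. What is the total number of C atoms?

Count every carbon token in the SMILES (each C, including those in ring-closure positions and inside branches).
Carbon count: 11.

11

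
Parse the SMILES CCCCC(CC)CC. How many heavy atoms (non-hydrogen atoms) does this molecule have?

9

Every atom symbol written in the SMILES (organic subset) is one heavy atom; implicit H are not written.
Heavy atoms by element → C:9.
Total: 9.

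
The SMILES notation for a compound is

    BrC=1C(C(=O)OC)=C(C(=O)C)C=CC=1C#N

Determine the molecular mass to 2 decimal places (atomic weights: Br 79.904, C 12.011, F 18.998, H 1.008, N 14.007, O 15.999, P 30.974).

First, the molecular formula is C11H8BrNO3 (counting implicit H from valence).
  Br: 1 × 79.904 = 79.904
  C: 11 × 12.011 = 132.121
  H: 8 × 1.008 = 8.064
  N: 1 × 14.007 = 14.007
  O: 3 × 15.999 = 47.997
Sum: 1×79.904 + 11×12.011 + 8×1.008 + 1×14.007 + 3×15.999 = 282.093 → 282.09 g/mol.

282.09 g/mol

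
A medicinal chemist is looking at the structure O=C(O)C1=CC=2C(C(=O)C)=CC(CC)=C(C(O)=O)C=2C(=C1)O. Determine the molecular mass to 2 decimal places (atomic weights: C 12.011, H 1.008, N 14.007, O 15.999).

302.28 g/mol

First, the molecular formula is C16H14O6 (counting implicit H from valence).
  C: 16 × 12.011 = 192.176
  H: 14 × 1.008 = 14.112
  O: 6 × 15.999 = 95.994
Sum: 16×12.011 + 14×1.008 + 6×15.999 = 302.282 → 302.28 g/mol.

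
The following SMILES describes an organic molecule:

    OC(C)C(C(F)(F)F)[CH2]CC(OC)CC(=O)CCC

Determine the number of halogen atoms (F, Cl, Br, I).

3

Halogen atoms appear at heavy-atom positions 6, 7, 8 (3×F).
Other groups present: 1 ether, 1 hydroxyl, 1 ketone.
Halogen count: 3.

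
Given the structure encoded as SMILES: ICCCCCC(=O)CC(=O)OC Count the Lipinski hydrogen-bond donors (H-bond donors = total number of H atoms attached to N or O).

0

Donors: find every N or O and count the H atoms it carries.
  atom 8 (O): bond orders sum to 2 → 0 H
  atom 11 (O): bond orders sum to 2 → 0 H
  atom 12 (O): bond orders sum to 2 → 0 H
Lipinski HBD = 0.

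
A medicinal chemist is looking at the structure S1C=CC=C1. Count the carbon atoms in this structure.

4

Count every carbon token in the SMILES (each C, including those in ring-closure positions and inside branches).
Carbon count: 4.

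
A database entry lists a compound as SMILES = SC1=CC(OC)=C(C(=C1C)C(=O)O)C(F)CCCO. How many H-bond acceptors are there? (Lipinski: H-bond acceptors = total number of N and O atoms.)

4

N atoms: 0; O atoms: 4.
Lipinski HBA = 0 + 4 = 4.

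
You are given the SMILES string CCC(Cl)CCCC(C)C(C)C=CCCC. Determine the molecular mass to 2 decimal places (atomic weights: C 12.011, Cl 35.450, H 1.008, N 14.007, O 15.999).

First, the molecular formula is C15H29Cl (counting implicit H from valence).
  C: 15 × 12.011 = 180.165
  Cl: 1 × 35.450 = 35.450
  H: 29 × 1.008 = 29.232
Sum: 15×12.011 + 1×35.450 + 29×1.008 = 244.847 → 244.85 g/mol.

244.85 g/mol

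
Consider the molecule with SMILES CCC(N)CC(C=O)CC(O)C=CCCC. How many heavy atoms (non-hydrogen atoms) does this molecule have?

Every atom symbol written in the SMILES (organic subset) is one heavy atom; implicit H are not written.
Heavy atoms by element → C:13, N:1, O:2.
Total: 16.

16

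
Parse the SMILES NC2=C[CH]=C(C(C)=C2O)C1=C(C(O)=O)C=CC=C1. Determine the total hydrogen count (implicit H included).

13

Walk through each heavy atom and fill implicit hydrogens from standard valence (C 4, N 3, O 2, S 2, halogen 1):
  atom 1: N, bond orders sum to 1 (valence 3) → 2 H
  atom 2: C, bond orders sum to 4 (valence 4) → 0 H
  atom 3: C, bond orders sum to 3 (valence 4) → 1 H
  atom 4: C with explicit H count 1
  atom 5: C, bond orders sum to 4 (valence 4) → 0 H
  atom 6: C, bond orders sum to 4 (valence 4) → 0 H
  atom 7: C, bond orders sum to 1 (valence 4) → 3 H
  atom 8: C, bond orders sum to 4 (valence 4) → 0 H
  atom 9: O, bond orders sum to 1 (valence 2) → 1 H
  atom 10: C, bond orders sum to 4 (valence 4) → 0 H
  atom 11: C, bond orders sum to 4 (valence 4) → 0 H
  atom 12: C, bond orders sum to 4 (valence 4) → 0 H
  atom 13: O, bond orders sum to 1 (valence 2) → 1 H
  atom 14: O, bond orders sum to 2 (valence 2) → 0 H
  atom 15: C, bond orders sum to 3 (valence 4) → 1 H
  atom 16: C, bond orders sum to 3 (valence 4) → 1 H
  atom 17: C, bond orders sum to 3 (valence 4) → 1 H
  atom 18: C, bond orders sum to 3 (valence 4) → 1 H
Total hydrogens: 13.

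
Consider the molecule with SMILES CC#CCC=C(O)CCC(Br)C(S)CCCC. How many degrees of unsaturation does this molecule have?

3

Degree of unsaturation = (number of rings) + (number of π bonds).
Ring closures in the SMILES: 0.
π bonds: 1 double bond (each 1 DoU), 1 triple bond (each 2 DoU) → 3 DoU from unsaturation.
Total DoU = 0 + 3 = 3.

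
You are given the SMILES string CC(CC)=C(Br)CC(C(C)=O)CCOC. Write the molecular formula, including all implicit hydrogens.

Walk through each heavy atom and fill implicit hydrogens from standard valence (C 4, N 3, O 2, S 2, halogen 1):
  atom 1: C, bond orders sum to 1 (valence 4) → 3 H
  atom 2: C, bond orders sum to 4 (valence 4) → 0 H
  atom 3: C, bond orders sum to 2 (valence 4) → 2 H
  atom 4: C, bond orders sum to 1 (valence 4) → 3 H
  atom 5: C, bond orders sum to 4 (valence 4) → 0 H
  atom 6: Br (halogen, monovalent) → 0 H
  atom 7: C, bond orders sum to 2 (valence 4) → 2 H
  atom 8: C, bond orders sum to 3 (valence 4) → 1 H
  atom 9: C, bond orders sum to 4 (valence 4) → 0 H
  atom 10: C, bond orders sum to 1 (valence 4) → 3 H
  atom 11: O, bond orders sum to 2 (valence 2) → 0 H
  atom 12: C, bond orders sum to 2 (valence 4) → 2 H
  atom 13: C, bond orders sum to 2 (valence 4) → 2 H
  atom 14: O, bond orders sum to 2 (valence 2) → 0 H
  atom 15: C, bond orders sum to 1 (valence 4) → 3 H
Totals → C:12, H:21, Br:1, O:2.

C12H21BrO2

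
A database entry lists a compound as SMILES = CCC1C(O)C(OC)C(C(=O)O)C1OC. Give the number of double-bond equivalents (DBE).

Degree of unsaturation = (number of rings) + (number of π bonds).
Ring closures in the SMILES: 1.
π bonds: 1 double bond (each 1 DoU) → 1 DoU from unsaturation.
Total DoU = 1 + 1 = 2.

2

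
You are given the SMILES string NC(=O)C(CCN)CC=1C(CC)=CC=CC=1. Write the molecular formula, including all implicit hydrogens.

C13H20N2O

Walk through each heavy atom and fill implicit hydrogens from standard valence (C 4, N 3, O 2, S 2, halogen 1):
  atom 1: N, bond orders sum to 1 (valence 3) → 2 H
  atom 2: C, bond orders sum to 4 (valence 4) → 0 H
  atom 3: O, bond orders sum to 2 (valence 2) → 0 H
  atom 4: C, bond orders sum to 3 (valence 4) → 1 H
  atom 5: C, bond orders sum to 2 (valence 4) → 2 H
  atom 6: C, bond orders sum to 2 (valence 4) → 2 H
  atom 7: N, bond orders sum to 1 (valence 3) → 2 H
  atom 8: C, bond orders sum to 2 (valence 4) → 2 H
  atom 9: C, bond orders sum to 4 (valence 4) → 0 H
  atom 10: C, bond orders sum to 4 (valence 4) → 0 H
  atom 11: C, bond orders sum to 2 (valence 4) → 2 H
  atom 12: C, bond orders sum to 1 (valence 4) → 3 H
  atom 13: C, bond orders sum to 3 (valence 4) → 1 H
  atom 14: C, bond orders sum to 3 (valence 4) → 1 H
  atom 15: C, bond orders sum to 3 (valence 4) → 1 H
  atom 16: C, bond orders sum to 3 (valence 4) → 1 H
Totals → C:13, H:20, N:2, O:1.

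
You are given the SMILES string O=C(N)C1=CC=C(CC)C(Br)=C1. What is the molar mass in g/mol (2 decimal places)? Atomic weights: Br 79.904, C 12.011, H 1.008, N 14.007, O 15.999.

First, the molecular formula is C9H10BrNO (counting implicit H from valence).
  Br: 1 × 79.904 = 79.904
  C: 9 × 12.011 = 108.099
  H: 10 × 1.008 = 10.080
  N: 1 × 14.007 = 14.007
  O: 1 × 15.999 = 15.999
Sum: 1×79.904 + 9×12.011 + 10×1.008 + 1×14.007 + 1×15.999 = 228.089 → 228.09 g/mol.

228.09 g/mol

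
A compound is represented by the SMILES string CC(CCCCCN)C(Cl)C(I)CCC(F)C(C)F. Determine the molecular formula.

Walk through each heavy atom and fill implicit hydrogens from standard valence (C 4, N 3, O 2, S 2, halogen 1):
  atom 1: C, bond orders sum to 1 (valence 4) → 3 H
  atom 2: C, bond orders sum to 3 (valence 4) → 1 H
  atom 3: C, bond orders sum to 2 (valence 4) → 2 H
  atom 4: C, bond orders sum to 2 (valence 4) → 2 H
  atom 5: C, bond orders sum to 2 (valence 4) → 2 H
  atom 6: C, bond orders sum to 2 (valence 4) → 2 H
  atom 7: C, bond orders sum to 2 (valence 4) → 2 H
  atom 8: N, bond orders sum to 1 (valence 3) → 2 H
  atom 9: C, bond orders sum to 3 (valence 4) → 1 H
  atom 10: Cl (halogen, monovalent) → 0 H
  atom 11: C, bond orders sum to 3 (valence 4) → 1 H
  atom 12: I (halogen, monovalent) → 0 H
  atom 13: C, bond orders sum to 2 (valence 4) → 2 H
  atom 14: C, bond orders sum to 2 (valence 4) → 2 H
  atom 15: C, bond orders sum to 3 (valence 4) → 1 H
  atom 16: F (halogen, monovalent) → 0 H
  atom 17: C, bond orders sum to 3 (valence 4) → 1 H
  atom 18: C, bond orders sum to 1 (valence 4) → 3 H
  atom 19: F (halogen, monovalent) → 0 H
Totals → C:14, H:27, Cl:1, F:2, I:1, N:1.

C14H27ClF2IN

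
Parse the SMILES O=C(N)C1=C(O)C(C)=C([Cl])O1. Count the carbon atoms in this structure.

Count every carbon token in the SMILES (each C, including those in ring-closure positions and inside branches).
Carbon count: 6.

6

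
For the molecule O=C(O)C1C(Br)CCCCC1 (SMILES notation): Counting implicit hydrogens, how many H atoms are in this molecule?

13

Walk through each heavy atom and fill implicit hydrogens from standard valence (C 4, N 3, O 2, S 2, halogen 1):
  atom 1: O, bond orders sum to 2 (valence 2) → 0 H
  atom 2: C, bond orders sum to 4 (valence 4) → 0 H
  atom 3: O, bond orders sum to 1 (valence 2) → 1 H
  atom 4: C, bond orders sum to 3 (valence 4) → 1 H
  atom 5: C, bond orders sum to 3 (valence 4) → 1 H
  atom 6: Br (halogen, monovalent) → 0 H
  atom 7: C, bond orders sum to 2 (valence 4) → 2 H
  atom 8: C, bond orders sum to 2 (valence 4) → 2 H
  atom 9: C, bond orders sum to 2 (valence 4) → 2 H
  atom 10: C, bond orders sum to 2 (valence 4) → 2 H
  atom 11: C, bond orders sum to 2 (valence 4) → 2 H
Total hydrogens: 13.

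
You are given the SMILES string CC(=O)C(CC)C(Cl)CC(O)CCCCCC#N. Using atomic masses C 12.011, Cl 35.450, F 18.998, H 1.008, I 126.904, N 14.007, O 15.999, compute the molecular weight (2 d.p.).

First, the molecular formula is C14H24ClNO2 (counting implicit H from valence).
  C: 14 × 12.011 = 168.154
  Cl: 1 × 35.450 = 35.450
  H: 24 × 1.008 = 24.192
  N: 1 × 14.007 = 14.007
  O: 2 × 15.999 = 31.998
Sum: 14×12.011 + 1×35.450 + 24×1.008 + 1×14.007 + 2×15.999 = 273.801 → 273.80 g/mol.

273.80 g/mol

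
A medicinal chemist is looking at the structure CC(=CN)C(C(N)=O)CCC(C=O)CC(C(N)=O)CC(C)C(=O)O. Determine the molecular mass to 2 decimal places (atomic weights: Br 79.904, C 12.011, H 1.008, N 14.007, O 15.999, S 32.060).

First, the molecular formula is C16H27N3O5 (counting implicit H from valence).
  C: 16 × 12.011 = 192.176
  H: 27 × 1.008 = 27.216
  N: 3 × 14.007 = 42.021
  O: 5 × 15.999 = 79.995
Sum: 16×12.011 + 27×1.008 + 3×14.007 + 5×15.999 = 341.408 → 341.41 g/mol.

341.41 g/mol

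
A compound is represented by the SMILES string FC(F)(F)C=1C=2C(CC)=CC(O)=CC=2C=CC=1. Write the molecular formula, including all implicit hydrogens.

C13H11F3O

Walk through each heavy atom and fill implicit hydrogens from standard valence (C 4, N 3, O 2, S 2, halogen 1):
  atom 1: F (halogen, monovalent) → 0 H
  atom 2: C, bond orders sum to 4 (valence 4) → 0 H
  atom 3: F (halogen, monovalent) → 0 H
  atom 4: F (halogen, monovalent) → 0 H
  atom 5: C, bond orders sum to 4 (valence 4) → 0 H
  atom 6: C, bond orders sum to 4 (valence 4) → 0 H
  atom 7: C, bond orders sum to 4 (valence 4) → 0 H
  atom 8: C, bond orders sum to 2 (valence 4) → 2 H
  atom 9: C, bond orders sum to 1 (valence 4) → 3 H
  atom 10: C, bond orders sum to 3 (valence 4) → 1 H
  atom 11: C, bond orders sum to 4 (valence 4) → 0 H
  atom 12: O, bond orders sum to 1 (valence 2) → 1 H
  atom 13: C, bond orders sum to 3 (valence 4) → 1 H
  atom 14: C, bond orders sum to 4 (valence 4) → 0 H
  atom 15: C, bond orders sum to 3 (valence 4) → 1 H
  atom 16: C, bond orders sum to 3 (valence 4) → 1 H
  atom 17: C, bond orders sum to 3 (valence 4) → 1 H
Totals → C:13, H:11, F:3, O:1.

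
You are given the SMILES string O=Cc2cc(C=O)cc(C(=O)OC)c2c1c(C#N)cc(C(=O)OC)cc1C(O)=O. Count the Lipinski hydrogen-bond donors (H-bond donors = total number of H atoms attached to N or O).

1

Donors: find every N or O and count the H atoms it carries.
  atom 1 (O): bond orders sum to 2 → 0 H
  atom 7 (O): bond orders sum to 2 → 0 H
  atom 11 (O): bond orders sum to 2 → 0 H
  atom 12 (O): bond orders sum to 2 → 0 H
  atom 18 (N): bond orders sum to 3 → 0 H
  atom 22 (O): bond orders sum to 2 → 0 H
  atom 23 (O): bond orders sum to 2 → 0 H
  atom 28 (O): bond orders sum to 1 → 1 H
  atom 29 (O): bond orders sum to 2 → 0 H
Lipinski HBD = 1.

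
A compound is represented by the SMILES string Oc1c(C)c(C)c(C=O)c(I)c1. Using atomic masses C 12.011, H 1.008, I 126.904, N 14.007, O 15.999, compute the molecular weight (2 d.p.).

276.07 g/mol

First, the molecular formula is C9H9IO2 (counting implicit H from valence).
  C: 9 × 12.011 = 108.099
  H: 9 × 1.008 = 9.072
  I: 1 × 126.904 = 126.904
  O: 2 × 15.999 = 31.998
Sum: 9×12.011 + 9×1.008 + 1×126.904 + 2×15.999 = 276.073 → 276.07 g/mol.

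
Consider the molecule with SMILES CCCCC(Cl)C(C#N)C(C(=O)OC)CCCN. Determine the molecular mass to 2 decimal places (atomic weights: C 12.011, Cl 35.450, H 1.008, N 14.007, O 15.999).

274.79 g/mol

First, the molecular formula is C13H23ClN2O2 (counting implicit H from valence).
  C: 13 × 12.011 = 156.143
  Cl: 1 × 35.450 = 35.450
  H: 23 × 1.008 = 23.184
  N: 2 × 14.007 = 28.014
  O: 2 × 15.999 = 31.998
Sum: 13×12.011 + 1×35.450 + 23×1.008 + 2×14.007 + 2×15.999 = 274.789 → 274.79 g/mol.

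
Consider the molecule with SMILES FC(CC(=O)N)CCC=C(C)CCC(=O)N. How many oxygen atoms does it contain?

Scan the SMILES for O atoms (remember two-letter symbols like Cl and Br are single atoms).
Oxygen count: 2.

2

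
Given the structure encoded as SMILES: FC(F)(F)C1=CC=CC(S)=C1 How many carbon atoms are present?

7

Count every carbon token in the SMILES (each C, including those in ring-closure positions and inside branches).
Carbon count: 7.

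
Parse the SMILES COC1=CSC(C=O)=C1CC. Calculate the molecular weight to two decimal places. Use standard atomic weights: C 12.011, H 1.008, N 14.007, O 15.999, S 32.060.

First, the molecular formula is C8H10O2S (counting implicit H from valence).
  C: 8 × 12.011 = 96.088
  H: 10 × 1.008 = 10.080
  O: 2 × 15.999 = 31.998
  S: 1 × 32.060 = 32.060
Sum: 8×12.011 + 10×1.008 + 2×15.999 + 1×32.060 = 170.226 → 170.23 g/mol.

170.23 g/mol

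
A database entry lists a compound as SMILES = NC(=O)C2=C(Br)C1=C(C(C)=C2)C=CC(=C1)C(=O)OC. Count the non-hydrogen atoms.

19

Every atom symbol written in the SMILES (organic subset) is one heavy atom; implicit H are not written.
Heavy atoms by element → Br:1, C:14, N:1, O:3.
Total: 19.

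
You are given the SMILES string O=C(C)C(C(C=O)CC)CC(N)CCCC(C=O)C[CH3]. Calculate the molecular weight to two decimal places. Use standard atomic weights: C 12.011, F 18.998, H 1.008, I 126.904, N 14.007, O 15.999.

283.41 g/mol

First, the molecular formula is C16H29NO3 (counting implicit H from valence).
  C: 16 × 12.011 = 192.176
  H: 29 × 1.008 = 29.232
  N: 1 × 14.007 = 14.007
  O: 3 × 15.999 = 47.997
Sum: 16×12.011 + 29×1.008 + 1×14.007 + 3×15.999 = 283.412 → 283.41 g/mol.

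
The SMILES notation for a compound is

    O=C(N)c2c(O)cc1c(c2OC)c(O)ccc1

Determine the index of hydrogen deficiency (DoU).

Molecular formula: C12H11NO4.
DoU = (2C + 2 + N − H − X) / 2, where X is the halogen count and O/S are ignored.
    = (2·12 + 2 + 1 − 11 − 0) / 2 = 16 / 2 = 8.

8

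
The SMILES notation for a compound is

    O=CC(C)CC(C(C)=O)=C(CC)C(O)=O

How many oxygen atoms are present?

Scan the SMILES for O atoms (remember two-letter symbols like Cl and Br are single atoms).
Oxygen count: 4.

4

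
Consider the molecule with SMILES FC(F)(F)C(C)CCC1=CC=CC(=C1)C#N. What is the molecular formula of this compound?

Walk through each heavy atom and fill implicit hydrogens from standard valence (C 4, N 3, O 2, S 2, halogen 1):
  atom 1: F (halogen, monovalent) → 0 H
  atom 2: C, bond orders sum to 4 (valence 4) → 0 H
  atom 3: F (halogen, monovalent) → 0 H
  atom 4: F (halogen, monovalent) → 0 H
  atom 5: C, bond orders sum to 3 (valence 4) → 1 H
  atom 6: C, bond orders sum to 1 (valence 4) → 3 H
  atom 7: C, bond orders sum to 2 (valence 4) → 2 H
  atom 8: C, bond orders sum to 2 (valence 4) → 2 H
  atom 9: C, bond orders sum to 4 (valence 4) → 0 H
  atom 10: C, bond orders sum to 3 (valence 4) → 1 H
  atom 11: C, bond orders sum to 3 (valence 4) → 1 H
  atom 12: C, bond orders sum to 3 (valence 4) → 1 H
  atom 13: C, bond orders sum to 4 (valence 4) → 0 H
  atom 14: C, bond orders sum to 3 (valence 4) → 1 H
  atom 15: C, bond orders sum to 4 (valence 4) → 0 H
  atom 16: N, bond orders sum to 3 (valence 3) → 0 H
Totals → C:12, H:12, F:3, N:1.

C12H12F3N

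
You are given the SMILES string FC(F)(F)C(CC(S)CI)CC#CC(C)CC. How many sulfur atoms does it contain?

1

Scan the SMILES for S atoms (remember two-letter symbols like Cl and Br are single atoms).
Sulfur count: 1.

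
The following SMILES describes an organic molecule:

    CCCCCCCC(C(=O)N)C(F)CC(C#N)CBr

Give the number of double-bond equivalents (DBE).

3

Molecular formula: C14H24BrFN2O.
DoU = (2C + 2 + N − H − X) / 2, where X is the halogen count and O/S are ignored.
    = (2·14 + 2 + 2 − 24 − 2) / 2 = 6 / 2 = 3.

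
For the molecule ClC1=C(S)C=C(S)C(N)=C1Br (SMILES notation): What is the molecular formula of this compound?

C6H5BrClNS2

Walk through each heavy atom and fill implicit hydrogens from standard valence (C 4, N 3, O 2, S 2, halogen 1):
  atom 1: Cl (halogen, monovalent) → 0 H
  atom 2: C, bond orders sum to 4 (valence 4) → 0 H
  atom 3: C, bond orders sum to 4 (valence 4) → 0 H
  atom 4: S, bond orders sum to 1 (valence 2) → 1 H
  atom 5: C, bond orders sum to 3 (valence 4) → 1 H
  atom 6: C, bond orders sum to 4 (valence 4) → 0 H
  atom 7: S, bond orders sum to 1 (valence 2) → 1 H
  atom 8: C, bond orders sum to 4 (valence 4) → 0 H
  atom 9: N, bond orders sum to 1 (valence 3) → 2 H
  atom 10: C, bond orders sum to 4 (valence 4) → 0 H
  atom 11: Br (halogen, monovalent) → 0 H
Totals → C:6, H:5, Br:1, Cl:1, N:1, S:2.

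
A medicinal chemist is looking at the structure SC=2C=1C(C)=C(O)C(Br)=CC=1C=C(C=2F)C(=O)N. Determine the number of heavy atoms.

Every atom symbol written in the SMILES (organic subset) is one heavy atom; implicit H are not written.
Heavy atoms by element → Br:1, C:12, F:1, N:1, O:2, S:1.
Total: 18.

18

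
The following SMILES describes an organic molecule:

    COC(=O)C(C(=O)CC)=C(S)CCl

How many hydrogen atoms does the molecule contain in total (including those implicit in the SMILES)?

Walk through each heavy atom and fill implicit hydrogens from standard valence (C 4, N 3, O 2, S 2, halogen 1):
  atom 1: C, bond orders sum to 1 (valence 4) → 3 H
  atom 2: O, bond orders sum to 2 (valence 2) → 0 H
  atom 3: C, bond orders sum to 4 (valence 4) → 0 H
  atom 4: O, bond orders sum to 2 (valence 2) → 0 H
  atom 5: C, bond orders sum to 4 (valence 4) → 0 H
  atom 6: C, bond orders sum to 4 (valence 4) → 0 H
  atom 7: O, bond orders sum to 2 (valence 2) → 0 H
  atom 8: C, bond orders sum to 2 (valence 4) → 2 H
  atom 9: C, bond orders sum to 1 (valence 4) → 3 H
  atom 10: C, bond orders sum to 4 (valence 4) → 0 H
  atom 11: S, bond orders sum to 1 (valence 2) → 1 H
  atom 12: C, bond orders sum to 2 (valence 4) → 2 H
  atom 13: Cl (halogen, monovalent) → 0 H
Total hydrogens: 11.

11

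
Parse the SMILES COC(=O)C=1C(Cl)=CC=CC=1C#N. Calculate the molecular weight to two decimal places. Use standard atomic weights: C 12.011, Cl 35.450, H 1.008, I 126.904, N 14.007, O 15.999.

195.60 g/mol

First, the molecular formula is C9H6ClNO2 (counting implicit H from valence).
  C: 9 × 12.011 = 108.099
  Cl: 1 × 35.450 = 35.450
  H: 6 × 1.008 = 6.048
  N: 1 × 14.007 = 14.007
  O: 2 × 15.999 = 31.998
Sum: 9×12.011 + 1×35.450 + 6×1.008 + 1×14.007 + 2×15.999 = 195.602 → 195.60 g/mol.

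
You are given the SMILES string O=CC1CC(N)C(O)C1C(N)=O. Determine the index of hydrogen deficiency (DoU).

3

Degree of unsaturation = (number of rings) + (number of π bonds).
Ring closures in the SMILES: 1.
π bonds: 2 double bonds (each 1 DoU) → 2 DoU from unsaturation.
Total DoU = 1 + 2 = 3.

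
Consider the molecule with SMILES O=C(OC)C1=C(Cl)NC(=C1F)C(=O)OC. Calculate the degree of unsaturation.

5

Degree of unsaturation = (number of rings) + (number of π bonds).
Ring closures in the SMILES: 1.
π bonds: 4 double bonds (each 1 DoU) → 4 DoU from unsaturation.
Total DoU = 1 + 4 = 5.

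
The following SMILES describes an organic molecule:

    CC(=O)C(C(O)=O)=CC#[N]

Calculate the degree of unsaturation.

Degree of unsaturation = (number of rings) + (number of π bonds).
Ring closures in the SMILES: 0.
π bonds: 3 double bonds (each 1 DoU), 1 triple bond (each 2 DoU) → 5 DoU from unsaturation.
Total DoU = 0 + 5 = 5.

5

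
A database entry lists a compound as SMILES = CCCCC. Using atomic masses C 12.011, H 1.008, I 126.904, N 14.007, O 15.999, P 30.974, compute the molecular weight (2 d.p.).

72.15 g/mol

First, the molecular formula is C5H12 (counting implicit H from valence).
  C: 5 × 12.011 = 60.055
  H: 12 × 1.008 = 12.096
Sum: 5×12.011 + 12×1.008 = 72.151 → 72.15 g/mol.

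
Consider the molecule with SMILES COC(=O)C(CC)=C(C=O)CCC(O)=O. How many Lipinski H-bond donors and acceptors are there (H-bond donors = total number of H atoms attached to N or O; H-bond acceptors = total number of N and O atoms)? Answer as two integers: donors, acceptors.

Donors: find every N or O and count the H atoms it carries.
  atom 2 (O): bond orders sum to 2 → 0 H
  atom 4 (O): bond orders sum to 2 → 0 H
  atom 10 (O): bond orders sum to 2 → 0 H
  atom 14 (O): bond orders sum to 1 → 1 H
  atom 15 (O): bond orders sum to 2 → 0 H
Lipinski HBD = 1.
Acceptors: N atoms = 0, O atoms = 5 → HBA = 5.

1, 5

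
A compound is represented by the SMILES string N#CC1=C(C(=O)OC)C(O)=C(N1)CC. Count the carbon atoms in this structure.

9

Count every carbon token in the SMILES (each C, including those in ring-closure positions and inside branches).
Carbon count: 9.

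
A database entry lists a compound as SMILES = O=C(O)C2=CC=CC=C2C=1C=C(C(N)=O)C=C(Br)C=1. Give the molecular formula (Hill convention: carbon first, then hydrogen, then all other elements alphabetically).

Walk through each heavy atom and fill implicit hydrogens from standard valence (C 4, N 3, O 2, S 2, halogen 1):
  atom 1: O, bond orders sum to 2 (valence 2) → 0 H
  atom 2: C, bond orders sum to 4 (valence 4) → 0 H
  atom 3: O, bond orders sum to 1 (valence 2) → 1 H
  atom 4: C, bond orders sum to 4 (valence 4) → 0 H
  atom 5: C, bond orders sum to 3 (valence 4) → 1 H
  atom 6: C, bond orders sum to 3 (valence 4) → 1 H
  atom 7: C, bond orders sum to 3 (valence 4) → 1 H
  atom 8: C, bond orders sum to 3 (valence 4) → 1 H
  atom 9: C, bond orders sum to 4 (valence 4) → 0 H
  atom 10: C, bond orders sum to 4 (valence 4) → 0 H
  atom 11: C, bond orders sum to 3 (valence 4) → 1 H
  atom 12: C, bond orders sum to 4 (valence 4) → 0 H
  atom 13: C, bond orders sum to 4 (valence 4) → 0 H
  atom 14: N, bond orders sum to 1 (valence 3) → 2 H
  atom 15: O, bond orders sum to 2 (valence 2) → 0 H
  atom 16: C, bond orders sum to 3 (valence 4) → 1 H
  atom 17: C, bond orders sum to 4 (valence 4) → 0 H
  atom 18: Br (halogen, monovalent) → 0 H
  atom 19: C, bond orders sum to 3 (valence 4) → 1 H
Totals → C:14, H:10, Br:1, N:1, O:3.

C14H10BrNO3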